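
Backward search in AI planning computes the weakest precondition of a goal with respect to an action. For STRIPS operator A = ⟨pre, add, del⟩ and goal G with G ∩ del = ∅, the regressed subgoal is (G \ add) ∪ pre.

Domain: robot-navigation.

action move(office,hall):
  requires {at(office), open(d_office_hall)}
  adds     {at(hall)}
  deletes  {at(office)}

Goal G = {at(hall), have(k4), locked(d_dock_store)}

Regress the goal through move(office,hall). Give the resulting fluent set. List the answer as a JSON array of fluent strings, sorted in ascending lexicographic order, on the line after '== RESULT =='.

Compute (G \ add) ∪ pre:
  G ∩ del = {}  (empty — regression defined)
  G \ add = {at(hall), have(k4), locked(d_dock_store)} \ {at(hall)} = {have(k4), locked(d_dock_store)}
  ∪ pre   = {have(k4), locked(d_dock_store)} ∪ {at(office), open(d_office_hall)}
          = {at(office), have(k4), locked(d_dock_store), open(d_office_hall)}

== RESULT ==
["at(office)", "have(k4)", "locked(d_dock_store)", "open(d_office_hall)"]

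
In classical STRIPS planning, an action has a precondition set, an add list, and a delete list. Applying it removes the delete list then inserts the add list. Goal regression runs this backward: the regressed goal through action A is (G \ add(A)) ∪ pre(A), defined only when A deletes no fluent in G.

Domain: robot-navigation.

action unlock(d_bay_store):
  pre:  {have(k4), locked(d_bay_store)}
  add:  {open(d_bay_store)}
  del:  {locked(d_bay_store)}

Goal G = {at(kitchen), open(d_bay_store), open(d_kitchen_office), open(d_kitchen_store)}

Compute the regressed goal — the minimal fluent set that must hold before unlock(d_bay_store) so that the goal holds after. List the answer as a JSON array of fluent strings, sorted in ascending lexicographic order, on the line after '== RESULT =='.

Compute (G \ add) ∪ pre:
  G ∩ del = {}  (empty — regression defined)
  G \ add = {at(kitchen), open(d_bay_store), open(d_kitchen_office), open(d_kitchen_store)} \ {open(d_bay_store)} = {at(kitchen), open(d_kitchen_office), open(d_kitchen_store)}
  ∪ pre   = {at(kitchen), open(d_kitchen_office), open(d_kitchen_store)} ∪ {have(k4), locked(d_bay_store)}
          = {at(kitchen), have(k4), locked(d_bay_store), open(d_kitchen_office), open(d_kitchen_store)}

== RESULT ==
["at(kitchen)", "have(k4)", "locked(d_bay_store)", "open(d_kitchen_office)", "open(d_kitchen_store)"]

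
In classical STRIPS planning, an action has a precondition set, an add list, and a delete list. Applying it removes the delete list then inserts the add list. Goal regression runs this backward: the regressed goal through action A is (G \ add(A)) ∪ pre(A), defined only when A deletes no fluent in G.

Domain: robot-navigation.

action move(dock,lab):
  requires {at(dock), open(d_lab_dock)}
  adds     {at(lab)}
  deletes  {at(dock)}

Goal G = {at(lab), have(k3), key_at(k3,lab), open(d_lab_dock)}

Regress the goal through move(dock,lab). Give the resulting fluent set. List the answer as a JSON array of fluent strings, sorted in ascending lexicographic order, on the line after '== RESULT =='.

Regress:
  G ∩ del = {}  (empty — regression defined)
  G \ add = {at(lab), have(k3), key_at(k3,lab), open(d_lab_dock)} \ {at(lab)} = {have(k3), key_at(k3,lab), open(d_lab_dock)}
  ∪ pre   = {have(k3), key_at(k3,lab), open(d_lab_dock)} ∪ {at(dock), open(d_lab_dock)}
          = {at(dock), have(k3), key_at(k3,lab), open(d_lab_dock)}

== RESULT ==
["at(dock)", "have(k3)", "key_at(k3,lab)", "open(d_lab_dock)"]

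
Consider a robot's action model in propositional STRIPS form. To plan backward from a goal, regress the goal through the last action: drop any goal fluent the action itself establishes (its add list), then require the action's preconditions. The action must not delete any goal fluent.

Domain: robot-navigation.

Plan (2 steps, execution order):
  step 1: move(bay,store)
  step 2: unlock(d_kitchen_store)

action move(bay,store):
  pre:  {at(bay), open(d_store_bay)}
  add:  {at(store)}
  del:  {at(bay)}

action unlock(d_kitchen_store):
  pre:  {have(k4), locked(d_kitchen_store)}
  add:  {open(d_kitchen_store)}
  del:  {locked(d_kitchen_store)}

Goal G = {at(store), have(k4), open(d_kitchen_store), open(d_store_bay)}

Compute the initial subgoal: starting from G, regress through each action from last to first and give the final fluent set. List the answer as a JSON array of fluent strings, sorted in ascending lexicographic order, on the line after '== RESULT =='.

Work backward from the goal:
  through step 2 (unlock(d_kitchen_store)): drop {open(d_kitchen_store)}, keep {at(store), have(k4), open(d_store_bay)}, require {have(k4), locked(d_kitchen_store)}
    → {at(store), have(k4), locked(d_kitchen_store), open(d_store_bay)}
  through step 1 (move(bay,store)): drop {at(store)}, keep {have(k4), locked(d_kitchen_store), open(d_store_bay)}, require {at(bay), open(d_store_bay)}
    → {at(bay), have(k4), locked(d_kitchen_store), open(d_store_bay)}

== RESULT ==
["at(bay)", "have(k4)", "locked(d_kitchen_store)", "open(d_store_bay)"]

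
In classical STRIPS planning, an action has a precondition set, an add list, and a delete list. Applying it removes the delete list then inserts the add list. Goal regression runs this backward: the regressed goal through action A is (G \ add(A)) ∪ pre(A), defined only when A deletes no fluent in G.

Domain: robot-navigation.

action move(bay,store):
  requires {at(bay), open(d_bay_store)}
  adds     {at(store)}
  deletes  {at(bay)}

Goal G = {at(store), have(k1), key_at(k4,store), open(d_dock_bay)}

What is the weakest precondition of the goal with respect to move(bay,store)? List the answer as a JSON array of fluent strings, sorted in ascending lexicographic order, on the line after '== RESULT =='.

Compute (G \ add) ∪ pre:
  G ∩ del = {}  (empty — regression defined)
  G \ add = {at(store), have(k1), key_at(k4,store), open(d_dock_bay)} \ {at(store)} = {have(k1), key_at(k4,store), open(d_dock_bay)}
  ∪ pre   = {have(k1), key_at(k4,store), open(d_dock_bay)} ∪ {at(bay), open(d_bay_store)}
          = {at(bay), have(k1), key_at(k4,store), open(d_bay_store), open(d_dock_bay)}

== RESULT ==
["at(bay)", "have(k1)", "key_at(k4,store)", "open(d_bay_store)", "open(d_dock_bay)"]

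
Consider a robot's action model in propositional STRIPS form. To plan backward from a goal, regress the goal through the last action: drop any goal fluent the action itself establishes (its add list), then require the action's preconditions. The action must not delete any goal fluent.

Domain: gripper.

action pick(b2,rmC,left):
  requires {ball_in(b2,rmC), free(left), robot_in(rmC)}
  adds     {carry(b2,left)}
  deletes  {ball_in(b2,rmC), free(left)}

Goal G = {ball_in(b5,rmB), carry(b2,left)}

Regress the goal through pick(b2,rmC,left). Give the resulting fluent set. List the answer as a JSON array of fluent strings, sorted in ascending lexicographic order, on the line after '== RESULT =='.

Compute (G \ add) ∪ pre:
  G ∩ del = {}  (empty — regression defined)
  G \ add = {ball_in(b5,rmB), carry(b2,left)} \ {carry(b2,left)} = {ball_in(b5,rmB)}
  ∪ pre   = {ball_in(b5,rmB)} ∪ {ball_in(b2,rmC), free(left), robot_in(rmC)}
          = {ball_in(b2,rmC), ball_in(b5,rmB), free(left), robot_in(rmC)}

== RESULT ==
["ball_in(b2,rmC)", "ball_in(b5,rmB)", "free(left)", "robot_in(rmC)"]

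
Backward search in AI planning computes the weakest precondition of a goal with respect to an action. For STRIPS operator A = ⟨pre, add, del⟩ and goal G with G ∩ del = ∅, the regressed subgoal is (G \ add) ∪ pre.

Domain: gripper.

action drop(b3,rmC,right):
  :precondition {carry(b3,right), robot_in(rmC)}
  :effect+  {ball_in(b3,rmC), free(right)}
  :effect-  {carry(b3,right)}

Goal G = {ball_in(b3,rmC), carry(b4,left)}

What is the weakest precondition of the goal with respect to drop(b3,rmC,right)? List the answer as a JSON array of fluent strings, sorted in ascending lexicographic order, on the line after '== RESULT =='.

Regress:
  G ∩ del = {}  (empty — regression defined)
  G \ add = {ball_in(b3,rmC), carry(b4,left)} \ {ball_in(b3,rmC), free(right)} = {carry(b4,left)}
  ∪ pre   = {carry(b4,left)} ∪ {carry(b3,right), robot_in(rmC)}
          = {carry(b3,right), carry(b4,left), robot_in(rmC)}

== RESULT ==
["carry(b3,right)", "carry(b4,left)", "robot_in(rmC)"]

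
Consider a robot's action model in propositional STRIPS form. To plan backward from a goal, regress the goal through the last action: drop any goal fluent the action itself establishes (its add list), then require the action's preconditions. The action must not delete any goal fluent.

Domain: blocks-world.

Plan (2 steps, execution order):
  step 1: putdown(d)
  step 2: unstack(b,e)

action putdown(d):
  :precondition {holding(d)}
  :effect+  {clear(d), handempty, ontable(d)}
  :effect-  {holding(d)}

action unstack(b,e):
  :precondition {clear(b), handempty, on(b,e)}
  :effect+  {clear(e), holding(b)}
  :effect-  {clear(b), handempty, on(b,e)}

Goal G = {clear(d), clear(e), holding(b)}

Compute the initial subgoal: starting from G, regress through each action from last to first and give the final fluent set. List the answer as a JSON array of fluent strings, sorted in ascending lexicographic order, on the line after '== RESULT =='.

Regress step by step:
  through step 2 (unstack(b,e)): drop {clear(e), holding(b)}, keep {clear(d)}, require {clear(b), handempty, on(b,e)}
    → {clear(b), clear(d), handempty, on(b,e)}
  through step 1 (putdown(d)): drop {clear(d), handempty}, keep {clear(b), on(b,e)}, require {holding(d)}
    → {clear(b), holding(d), on(b,e)}

== RESULT ==
["clear(b)", "holding(d)", "on(b,e)"]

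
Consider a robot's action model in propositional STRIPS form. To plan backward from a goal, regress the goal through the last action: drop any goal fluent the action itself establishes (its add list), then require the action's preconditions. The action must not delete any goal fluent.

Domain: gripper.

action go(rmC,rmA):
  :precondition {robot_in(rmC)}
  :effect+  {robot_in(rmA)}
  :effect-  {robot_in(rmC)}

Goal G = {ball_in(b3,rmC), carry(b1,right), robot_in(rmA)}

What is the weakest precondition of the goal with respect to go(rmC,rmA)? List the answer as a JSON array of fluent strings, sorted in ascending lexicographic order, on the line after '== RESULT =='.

Compute (G \ add) ∪ pre:
  G ∩ del = {}  (empty — regression defined)
  G \ add = {ball_in(b3,rmC), carry(b1,right), robot_in(rmA)} \ {robot_in(rmA)} = {ball_in(b3,rmC), carry(b1,right)}
  ∪ pre   = {ball_in(b3,rmC), carry(b1,right)} ∪ {robot_in(rmC)}
          = {ball_in(b3,rmC), carry(b1,right), robot_in(rmC)}

== RESULT ==
["ball_in(b3,rmC)", "carry(b1,right)", "robot_in(rmC)"]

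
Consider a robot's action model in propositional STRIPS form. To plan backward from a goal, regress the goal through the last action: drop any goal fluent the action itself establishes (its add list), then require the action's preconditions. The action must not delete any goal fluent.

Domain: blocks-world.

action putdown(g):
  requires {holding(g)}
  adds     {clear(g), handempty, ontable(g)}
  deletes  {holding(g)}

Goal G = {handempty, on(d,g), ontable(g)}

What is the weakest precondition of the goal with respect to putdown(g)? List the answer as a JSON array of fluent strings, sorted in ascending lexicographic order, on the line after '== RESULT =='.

Regress:
  G ∩ del = {}  (empty — regression defined)
  G \ add = {handempty, on(d,g), ontable(g)} \ {clear(g), handempty, ontable(g)} = {on(d,g)}
  ∪ pre   = {on(d,g)} ∪ {holding(g)}
          = {holding(g), on(d,g)}

== RESULT ==
["holding(g)", "on(d,g)"]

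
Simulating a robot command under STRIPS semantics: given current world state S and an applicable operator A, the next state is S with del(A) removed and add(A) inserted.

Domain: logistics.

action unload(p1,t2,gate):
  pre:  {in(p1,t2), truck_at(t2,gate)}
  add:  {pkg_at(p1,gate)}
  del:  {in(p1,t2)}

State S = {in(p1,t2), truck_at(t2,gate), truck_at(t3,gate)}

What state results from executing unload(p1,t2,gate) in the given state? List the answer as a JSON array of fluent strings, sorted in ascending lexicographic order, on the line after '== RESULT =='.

Progress:
  pre ⊆ S: {in(p1,t2), truck_at(t2,gate)} ⊆ S  — applicable
  S \ del = {truck_at(t2,gate), truck_at(t3,gate)}
  ∪ add   = {pkg_at(p1,gate), truck_at(t2,gate), truck_at(t3,gate)}

== RESULT ==
["pkg_at(p1,gate)", "truck_at(t2,gate)", "truck_at(t3,gate)"]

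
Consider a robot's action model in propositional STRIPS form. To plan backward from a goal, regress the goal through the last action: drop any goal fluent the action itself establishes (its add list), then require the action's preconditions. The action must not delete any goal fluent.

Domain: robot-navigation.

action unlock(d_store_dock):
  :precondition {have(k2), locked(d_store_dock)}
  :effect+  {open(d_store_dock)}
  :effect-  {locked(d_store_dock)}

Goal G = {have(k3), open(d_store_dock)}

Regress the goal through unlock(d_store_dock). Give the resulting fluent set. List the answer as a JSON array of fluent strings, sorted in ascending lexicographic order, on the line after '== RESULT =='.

Regress:
  G ∩ del = {}  (empty — regression defined)
  G \ add = {have(k3), open(d_store_dock)} \ {open(d_store_dock)} = {have(k3)}
  ∪ pre   = {have(k3)} ∪ {have(k2), locked(d_store_dock)}
          = {have(k2), have(k3), locked(d_store_dock)}

== RESULT ==
["have(k2)", "have(k3)", "locked(d_store_dock)"]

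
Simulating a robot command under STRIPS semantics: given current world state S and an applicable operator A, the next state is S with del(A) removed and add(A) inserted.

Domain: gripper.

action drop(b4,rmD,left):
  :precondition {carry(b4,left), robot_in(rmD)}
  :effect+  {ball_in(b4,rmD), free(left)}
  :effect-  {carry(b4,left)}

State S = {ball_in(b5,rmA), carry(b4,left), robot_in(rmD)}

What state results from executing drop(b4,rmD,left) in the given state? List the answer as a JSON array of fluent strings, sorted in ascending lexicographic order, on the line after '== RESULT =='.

Progress:
  pre ⊆ S: {carry(b4,left), robot_in(rmD)} ⊆ S  — applicable
  S \ del = {ball_in(b5,rmA), robot_in(rmD)}
  ∪ add   = {ball_in(b4,rmD), ball_in(b5,rmA), free(left), robot_in(rmD)}

== RESULT ==
["ball_in(b4,rmD)", "ball_in(b5,rmA)", "free(left)", "robot_in(rmD)"]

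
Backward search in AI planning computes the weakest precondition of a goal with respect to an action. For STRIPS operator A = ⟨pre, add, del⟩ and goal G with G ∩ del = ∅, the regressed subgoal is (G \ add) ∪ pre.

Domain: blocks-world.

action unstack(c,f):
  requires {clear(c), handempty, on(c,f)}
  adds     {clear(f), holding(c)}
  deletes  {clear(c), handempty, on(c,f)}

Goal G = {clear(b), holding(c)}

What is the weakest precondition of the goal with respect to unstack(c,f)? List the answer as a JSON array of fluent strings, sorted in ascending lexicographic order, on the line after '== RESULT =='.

Regress:
  G ∩ del = {}  (empty — regression defined)
  G \ add = {clear(b), holding(c)} \ {clear(f), holding(c)} = {clear(b)}
  ∪ pre   = {clear(b)} ∪ {clear(c), handempty, on(c,f)}
          = {clear(b), clear(c), handempty, on(c,f)}

== RESULT ==
["clear(b)", "clear(c)", "handempty", "on(c,f)"]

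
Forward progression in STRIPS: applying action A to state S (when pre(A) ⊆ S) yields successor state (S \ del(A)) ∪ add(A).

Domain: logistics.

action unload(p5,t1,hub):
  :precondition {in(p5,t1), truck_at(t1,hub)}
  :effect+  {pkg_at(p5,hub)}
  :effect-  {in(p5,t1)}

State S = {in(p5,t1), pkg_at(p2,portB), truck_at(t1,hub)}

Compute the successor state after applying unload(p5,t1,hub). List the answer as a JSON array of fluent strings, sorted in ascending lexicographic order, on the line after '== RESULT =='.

Compute (S \ del) ∪ add:
  pre ⊆ S: {in(p5,t1), truck_at(t1,hub)} ⊆ S  — applicable
  S \ del = {pkg_at(p2,portB), truck_at(t1,hub)}
  ∪ add   = {pkg_at(p2,portB), pkg_at(p5,hub), truck_at(t1,hub)}

== RESULT ==
["pkg_at(p2,portB)", "pkg_at(p5,hub)", "truck_at(t1,hub)"]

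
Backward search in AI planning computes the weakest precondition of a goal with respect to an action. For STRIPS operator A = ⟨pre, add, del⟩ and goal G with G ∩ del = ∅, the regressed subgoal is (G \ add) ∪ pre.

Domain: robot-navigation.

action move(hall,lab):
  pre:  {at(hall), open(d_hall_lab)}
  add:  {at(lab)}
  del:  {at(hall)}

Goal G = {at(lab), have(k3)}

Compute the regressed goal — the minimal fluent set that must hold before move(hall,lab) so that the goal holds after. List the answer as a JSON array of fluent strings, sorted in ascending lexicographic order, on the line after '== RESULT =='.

Compute (G \ add) ∪ pre:
  G ∩ del = {}  (empty — regression defined)
  G \ add = {at(lab), have(k3)} \ {at(lab)} = {have(k3)}
  ∪ pre   = {have(k3)} ∪ {at(hall), open(d_hall_lab)}
          = {at(hall), have(k3), open(d_hall_lab)}

== RESULT ==
["at(hall)", "have(k3)", "open(d_hall_lab)"]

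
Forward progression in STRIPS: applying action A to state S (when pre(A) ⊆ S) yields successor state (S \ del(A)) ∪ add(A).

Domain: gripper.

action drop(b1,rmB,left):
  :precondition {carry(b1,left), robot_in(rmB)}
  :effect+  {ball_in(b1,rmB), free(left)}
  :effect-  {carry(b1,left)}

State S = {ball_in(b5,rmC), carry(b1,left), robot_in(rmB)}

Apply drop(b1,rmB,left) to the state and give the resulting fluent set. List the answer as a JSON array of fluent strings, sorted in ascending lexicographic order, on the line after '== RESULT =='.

Progress:
  pre ⊆ S: {carry(b1,left), robot_in(rmB)} ⊆ S  — applicable
  S \ del = {ball_in(b5,rmC), robot_in(rmB)}
  ∪ add   = {ball_in(b1,rmB), ball_in(b5,rmC), free(left), robot_in(rmB)}

== RESULT ==
["ball_in(b1,rmB)", "ball_in(b5,rmC)", "free(left)", "robot_in(rmB)"]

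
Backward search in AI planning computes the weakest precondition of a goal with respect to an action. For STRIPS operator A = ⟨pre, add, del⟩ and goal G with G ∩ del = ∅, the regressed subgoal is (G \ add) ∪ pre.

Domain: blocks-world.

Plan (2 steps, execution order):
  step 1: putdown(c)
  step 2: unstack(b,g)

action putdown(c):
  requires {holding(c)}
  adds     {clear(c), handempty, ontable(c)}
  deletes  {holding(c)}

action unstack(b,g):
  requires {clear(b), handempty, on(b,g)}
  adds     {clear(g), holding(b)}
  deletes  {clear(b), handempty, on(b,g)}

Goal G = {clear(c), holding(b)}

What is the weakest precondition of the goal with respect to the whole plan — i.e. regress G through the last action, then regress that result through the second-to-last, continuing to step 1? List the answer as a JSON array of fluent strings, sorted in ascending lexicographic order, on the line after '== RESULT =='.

Regress step by step:
  through step 2 (unstack(b,g)): drop {holding(b)}, keep {clear(c)}, require {clear(b), handempty, on(b,g)}
    → {clear(b), clear(c), handempty, on(b,g)}
  through step 1 (putdown(c)): drop {clear(c), handempty}, keep {clear(b), on(b,g)}, require {holding(c)}
    → {clear(b), holding(c), on(b,g)}

== RESULT ==
["clear(b)", "holding(c)", "on(b,g)"]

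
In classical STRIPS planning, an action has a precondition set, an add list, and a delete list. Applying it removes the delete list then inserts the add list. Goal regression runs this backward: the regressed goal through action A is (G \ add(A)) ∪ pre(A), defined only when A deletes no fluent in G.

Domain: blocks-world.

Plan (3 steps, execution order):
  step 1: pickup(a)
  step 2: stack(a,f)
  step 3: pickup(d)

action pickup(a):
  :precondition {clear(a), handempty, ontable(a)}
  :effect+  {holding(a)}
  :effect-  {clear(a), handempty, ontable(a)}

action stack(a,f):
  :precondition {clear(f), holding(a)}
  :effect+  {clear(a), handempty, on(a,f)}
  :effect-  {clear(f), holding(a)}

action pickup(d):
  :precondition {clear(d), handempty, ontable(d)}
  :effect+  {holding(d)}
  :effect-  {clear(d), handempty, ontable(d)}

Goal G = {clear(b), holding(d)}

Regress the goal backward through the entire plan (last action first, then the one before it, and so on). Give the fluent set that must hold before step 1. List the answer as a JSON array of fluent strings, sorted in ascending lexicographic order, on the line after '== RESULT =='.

Work backward from the goal:
  through step 3 (pickup(d)): drop {holding(d)}, keep {clear(b)}, require {clear(d), handempty, ontable(d)}
    → {clear(b), clear(d), handempty, ontable(d)}
  through step 2 (stack(a,f)): drop {handempty}, keep {clear(b), clear(d), ontable(d)}, require {clear(f), holding(a)}
    → {clear(b), clear(d), clear(f), holding(a), ontable(d)}
  through step 1 (pickup(a)): drop {holding(a)}, keep {clear(b), clear(d), clear(f), ontable(d)}, require {clear(a), handempty, ontable(a)}
    → {clear(a), clear(b), clear(d), clear(f), handempty, ontable(a), ontable(d)}

== RESULT ==
["clear(a)", "clear(b)", "clear(d)", "clear(f)", "handempty", "ontable(a)", "ontable(d)"]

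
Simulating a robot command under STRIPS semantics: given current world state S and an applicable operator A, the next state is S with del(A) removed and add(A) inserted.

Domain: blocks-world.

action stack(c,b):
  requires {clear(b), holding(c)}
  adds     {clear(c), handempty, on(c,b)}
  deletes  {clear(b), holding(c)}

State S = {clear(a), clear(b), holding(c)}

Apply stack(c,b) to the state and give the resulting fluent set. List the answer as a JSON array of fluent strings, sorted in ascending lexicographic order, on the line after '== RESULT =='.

Compute (S \ del) ∪ add:
  pre ⊆ S: {clear(b), holding(c)} ⊆ S  — applicable
  S \ del = {clear(a)}
  ∪ add   = {clear(a), clear(c), handempty, on(c,b)}

== RESULT ==
["clear(a)", "clear(c)", "handempty", "on(c,b)"]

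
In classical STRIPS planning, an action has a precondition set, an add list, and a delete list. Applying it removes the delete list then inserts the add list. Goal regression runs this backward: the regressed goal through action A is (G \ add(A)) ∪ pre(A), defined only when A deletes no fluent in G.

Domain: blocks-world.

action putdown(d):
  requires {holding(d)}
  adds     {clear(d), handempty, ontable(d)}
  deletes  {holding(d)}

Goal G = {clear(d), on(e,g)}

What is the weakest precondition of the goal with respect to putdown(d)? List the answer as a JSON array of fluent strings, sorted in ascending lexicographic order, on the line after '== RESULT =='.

Regress:
  G ∩ del = {}  (empty — regression defined)
  G \ add = {clear(d), on(e,g)} \ {clear(d), handempty, ontable(d)} = {on(e,g)}
  ∪ pre   = {on(e,g)} ∪ {holding(d)}
          = {holding(d), on(e,g)}

== RESULT ==
["holding(d)", "on(e,g)"]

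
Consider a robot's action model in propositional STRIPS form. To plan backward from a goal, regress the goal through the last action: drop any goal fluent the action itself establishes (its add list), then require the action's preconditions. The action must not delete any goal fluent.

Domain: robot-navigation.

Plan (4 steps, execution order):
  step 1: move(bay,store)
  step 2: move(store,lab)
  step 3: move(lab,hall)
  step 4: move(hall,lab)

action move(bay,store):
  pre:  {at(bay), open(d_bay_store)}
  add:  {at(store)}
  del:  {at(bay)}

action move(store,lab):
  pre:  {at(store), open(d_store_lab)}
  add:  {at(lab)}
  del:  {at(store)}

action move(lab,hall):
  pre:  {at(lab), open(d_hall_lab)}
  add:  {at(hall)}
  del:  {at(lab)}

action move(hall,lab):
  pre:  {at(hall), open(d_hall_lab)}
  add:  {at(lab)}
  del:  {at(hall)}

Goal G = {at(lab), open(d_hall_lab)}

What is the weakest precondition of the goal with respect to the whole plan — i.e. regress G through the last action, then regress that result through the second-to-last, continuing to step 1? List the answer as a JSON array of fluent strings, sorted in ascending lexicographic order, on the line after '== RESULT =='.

Regress step by step:
  through step 4 (move(hall,lab)): drop {at(lab)}, keep {open(d_hall_lab)}, require {at(hall), open(d_hall_lab)}
    → {at(hall), open(d_hall_lab)}
  through step 3 (move(lab,hall)): drop {at(hall)}, keep {open(d_hall_lab)}, require {at(lab), open(d_hall_lab)}
    → {at(lab), open(d_hall_lab)}
  through step 2 (move(store,lab)): drop {at(lab)}, keep {open(d_hall_lab)}, require {at(store), open(d_store_lab)}
    → {at(store), open(d_hall_lab), open(d_store_lab)}
  through step 1 (move(bay,store)): drop {at(store)}, keep {open(d_hall_lab), open(d_store_lab)}, require {at(bay), open(d_bay_store)}
    → {at(bay), open(d_bay_store), open(d_hall_lab), open(d_store_lab)}

== RESULT ==
["at(bay)", "open(d_bay_store)", "open(d_hall_lab)", "open(d_store_lab)"]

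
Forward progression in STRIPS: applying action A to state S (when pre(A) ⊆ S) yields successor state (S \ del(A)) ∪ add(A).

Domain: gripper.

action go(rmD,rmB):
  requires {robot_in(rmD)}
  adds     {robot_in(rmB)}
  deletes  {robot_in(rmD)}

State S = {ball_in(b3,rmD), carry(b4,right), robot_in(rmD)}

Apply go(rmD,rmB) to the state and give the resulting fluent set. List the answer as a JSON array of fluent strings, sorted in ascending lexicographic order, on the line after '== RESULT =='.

Compute (S \ del) ∪ add:
  pre ⊆ S: {robot_in(rmD)} ⊆ S  — applicable
  S \ del = {ball_in(b3,rmD), carry(b4,right)}
  ∪ add   = {ball_in(b3,rmD), carry(b4,right), robot_in(rmB)}

== RESULT ==
["ball_in(b3,rmD)", "carry(b4,right)", "robot_in(rmB)"]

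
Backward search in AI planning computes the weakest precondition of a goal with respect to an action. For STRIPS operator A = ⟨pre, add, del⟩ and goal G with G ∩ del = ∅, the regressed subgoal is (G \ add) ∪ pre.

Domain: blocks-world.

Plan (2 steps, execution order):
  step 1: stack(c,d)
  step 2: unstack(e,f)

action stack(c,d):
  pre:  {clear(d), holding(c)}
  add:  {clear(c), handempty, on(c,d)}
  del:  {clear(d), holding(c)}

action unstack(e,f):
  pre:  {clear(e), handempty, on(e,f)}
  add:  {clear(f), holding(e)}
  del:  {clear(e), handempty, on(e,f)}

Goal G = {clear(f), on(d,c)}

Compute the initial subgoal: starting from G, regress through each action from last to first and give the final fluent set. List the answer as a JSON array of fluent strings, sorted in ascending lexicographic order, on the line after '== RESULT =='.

Work backward from the goal:
  through step 2 (unstack(e,f)): drop {clear(f)}, keep {on(d,c)}, require {clear(e), handempty, on(e,f)}
    → {clear(e), handempty, on(d,c), on(e,f)}
  through step 1 (stack(c,d)): drop {handempty}, keep {clear(e), on(d,c), on(e,f)}, require {clear(d), holding(c)}
    → {clear(d), clear(e), holding(c), on(d,c), on(e,f)}

== RESULT ==
["clear(d)", "clear(e)", "holding(c)", "on(d,c)", "on(e,f)"]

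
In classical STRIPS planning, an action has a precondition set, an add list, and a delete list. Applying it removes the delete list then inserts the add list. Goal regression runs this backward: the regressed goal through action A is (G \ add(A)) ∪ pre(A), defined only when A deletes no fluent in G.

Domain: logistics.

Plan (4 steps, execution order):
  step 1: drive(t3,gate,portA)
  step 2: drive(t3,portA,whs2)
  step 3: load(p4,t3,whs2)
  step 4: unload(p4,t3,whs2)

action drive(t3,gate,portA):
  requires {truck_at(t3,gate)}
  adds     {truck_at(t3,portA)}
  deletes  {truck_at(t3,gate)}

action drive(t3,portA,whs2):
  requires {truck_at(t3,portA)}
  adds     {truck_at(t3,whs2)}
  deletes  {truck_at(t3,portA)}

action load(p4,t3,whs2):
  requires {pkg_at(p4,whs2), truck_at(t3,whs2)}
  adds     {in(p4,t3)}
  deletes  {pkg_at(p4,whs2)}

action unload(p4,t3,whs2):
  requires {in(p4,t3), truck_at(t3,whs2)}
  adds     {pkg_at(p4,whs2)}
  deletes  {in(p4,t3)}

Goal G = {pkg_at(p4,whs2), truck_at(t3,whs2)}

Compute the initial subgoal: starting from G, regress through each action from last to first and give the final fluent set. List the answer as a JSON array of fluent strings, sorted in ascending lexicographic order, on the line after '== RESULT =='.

Work backward from the goal:
  through step 4 (unload(p4,t3,whs2)): drop {pkg_at(p4,whs2)}, keep {truck_at(t3,whs2)}, require {in(p4,t3), truck_at(t3,whs2)}
    → {in(p4,t3), truck_at(t3,whs2)}
  through step 3 (load(p4,t3,whs2)): drop {in(p4,t3)}, keep {truck_at(t3,whs2)}, require {pkg_at(p4,whs2), truck_at(t3,whs2)}
    → {pkg_at(p4,whs2), truck_at(t3,whs2)}
  through step 2 (drive(t3,portA,whs2)): drop {truck_at(t3,whs2)}, keep {pkg_at(p4,whs2)}, require {truck_at(t3,portA)}
    → {pkg_at(p4,whs2), truck_at(t3,portA)}
  through step 1 (drive(t3,gate,portA)): drop {truck_at(t3,portA)}, keep {pkg_at(p4,whs2)}, require {truck_at(t3,gate)}
    → {pkg_at(p4,whs2), truck_at(t3,gate)}

== RESULT ==
["pkg_at(p4,whs2)", "truck_at(t3,gate)"]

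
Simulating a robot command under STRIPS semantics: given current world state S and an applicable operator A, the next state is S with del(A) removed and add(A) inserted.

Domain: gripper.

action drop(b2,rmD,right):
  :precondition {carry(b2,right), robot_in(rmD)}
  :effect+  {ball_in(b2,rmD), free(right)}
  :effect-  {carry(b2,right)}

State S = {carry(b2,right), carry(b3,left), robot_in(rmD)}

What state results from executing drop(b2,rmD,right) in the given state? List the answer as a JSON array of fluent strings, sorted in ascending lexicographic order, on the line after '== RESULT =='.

Progress:
  pre ⊆ S: {carry(b2,right), robot_in(rmD)} ⊆ S  — applicable
  S \ del = {carry(b3,left), robot_in(rmD)}
  ∪ add   = {ball_in(b2,rmD), carry(b3,left), free(right), robot_in(rmD)}

== RESULT ==
["ball_in(b2,rmD)", "carry(b3,left)", "free(right)", "robot_in(rmD)"]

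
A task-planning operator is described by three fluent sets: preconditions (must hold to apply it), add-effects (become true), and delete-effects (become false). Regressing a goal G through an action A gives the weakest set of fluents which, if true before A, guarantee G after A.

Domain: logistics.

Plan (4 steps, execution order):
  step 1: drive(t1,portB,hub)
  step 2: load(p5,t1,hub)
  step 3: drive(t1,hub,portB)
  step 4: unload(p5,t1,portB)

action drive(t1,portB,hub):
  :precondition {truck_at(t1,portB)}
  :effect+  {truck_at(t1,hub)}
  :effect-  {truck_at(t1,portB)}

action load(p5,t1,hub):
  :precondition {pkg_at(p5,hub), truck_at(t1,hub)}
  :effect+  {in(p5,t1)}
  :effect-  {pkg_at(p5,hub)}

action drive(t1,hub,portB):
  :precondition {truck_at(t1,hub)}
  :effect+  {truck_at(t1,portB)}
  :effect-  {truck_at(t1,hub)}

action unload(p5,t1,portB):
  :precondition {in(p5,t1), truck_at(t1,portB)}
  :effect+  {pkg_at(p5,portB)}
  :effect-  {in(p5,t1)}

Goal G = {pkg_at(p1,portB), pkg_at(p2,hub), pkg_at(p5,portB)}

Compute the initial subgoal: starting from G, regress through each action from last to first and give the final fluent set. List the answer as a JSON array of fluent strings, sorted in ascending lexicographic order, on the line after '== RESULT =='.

Regress step by step:
  through step 4 (unload(p5,t1,portB)): drop {pkg_at(p5,portB)}, keep {pkg_at(p1,portB), pkg_at(p2,hub)}, require {in(p5,t1), truck_at(t1,portB)}
    → {in(p5,t1), pkg_at(p1,portB), pkg_at(p2,hub), truck_at(t1,portB)}
  through step 3 (drive(t1,hub,portB)): drop {truck_at(t1,portB)}, keep {in(p5,t1), pkg_at(p1,portB), pkg_at(p2,hub)}, require {truck_at(t1,hub)}
    → {in(p5,t1), pkg_at(p1,portB), pkg_at(p2,hub), truck_at(t1,hub)}
  through step 2 (load(p5,t1,hub)): drop {in(p5,t1)}, keep {pkg_at(p1,portB), pkg_at(p2,hub), truck_at(t1,hub)}, require {pkg_at(p5,hub), truck_at(t1,hub)}
    → {pkg_at(p1,portB), pkg_at(p2,hub), pkg_at(p5,hub), truck_at(t1,hub)}
  through step 1 (drive(t1,portB,hub)): drop {truck_at(t1,hub)}, keep {pkg_at(p1,portB), pkg_at(p2,hub), pkg_at(p5,hub)}, require {truck_at(t1,portB)}
    → {pkg_at(p1,portB), pkg_at(p2,hub), pkg_at(p5,hub), truck_at(t1,portB)}

== RESULT ==
["pkg_at(p1,portB)", "pkg_at(p2,hub)", "pkg_at(p5,hub)", "truck_at(t1,portB)"]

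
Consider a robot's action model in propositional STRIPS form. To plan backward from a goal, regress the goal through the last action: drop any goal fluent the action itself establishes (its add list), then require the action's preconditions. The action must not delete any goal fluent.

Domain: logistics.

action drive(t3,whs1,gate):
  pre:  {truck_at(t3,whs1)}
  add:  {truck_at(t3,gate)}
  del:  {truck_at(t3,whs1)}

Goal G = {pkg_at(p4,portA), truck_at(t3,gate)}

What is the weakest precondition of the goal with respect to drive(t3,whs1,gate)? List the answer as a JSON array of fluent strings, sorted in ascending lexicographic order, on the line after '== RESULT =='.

Regress:
  G ∩ del = {}  (empty — regression defined)
  G \ add = {pkg_at(p4,portA), truck_at(t3,gate)} \ {truck_at(t3,gate)} = {pkg_at(p4,portA)}
  ∪ pre   = {pkg_at(p4,portA)} ∪ {truck_at(t3,whs1)}
          = {pkg_at(p4,portA), truck_at(t3,whs1)}

== RESULT ==
["pkg_at(p4,portA)", "truck_at(t3,whs1)"]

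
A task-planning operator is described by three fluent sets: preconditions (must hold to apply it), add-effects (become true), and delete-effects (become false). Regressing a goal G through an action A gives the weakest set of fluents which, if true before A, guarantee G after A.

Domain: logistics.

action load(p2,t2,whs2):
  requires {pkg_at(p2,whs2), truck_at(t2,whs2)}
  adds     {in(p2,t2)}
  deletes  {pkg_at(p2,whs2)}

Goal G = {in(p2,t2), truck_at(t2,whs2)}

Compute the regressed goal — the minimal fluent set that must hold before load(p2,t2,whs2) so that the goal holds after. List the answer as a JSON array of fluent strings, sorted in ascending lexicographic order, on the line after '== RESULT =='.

Compute (G \ add) ∪ pre:
  G ∩ del = {}  (empty — regression defined)
  G \ add = {in(p2,t2), truck_at(t2,whs2)} \ {in(p2,t2)} = {truck_at(t2,whs2)}
  ∪ pre   = {truck_at(t2,whs2)} ∪ {pkg_at(p2,whs2), truck_at(t2,whs2)}
          = {pkg_at(p2,whs2), truck_at(t2,whs2)}

== RESULT ==
["pkg_at(p2,whs2)", "truck_at(t2,whs2)"]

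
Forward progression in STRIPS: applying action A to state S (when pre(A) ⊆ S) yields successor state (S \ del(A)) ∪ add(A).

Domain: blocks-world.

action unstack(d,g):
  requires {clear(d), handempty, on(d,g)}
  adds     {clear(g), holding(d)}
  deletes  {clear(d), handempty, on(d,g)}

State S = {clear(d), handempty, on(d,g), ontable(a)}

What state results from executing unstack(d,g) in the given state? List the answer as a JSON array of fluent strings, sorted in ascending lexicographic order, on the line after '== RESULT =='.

Compute (S \ del) ∪ add:
  pre ⊆ S: {clear(d), handempty, on(d,g)} ⊆ S  — applicable
  S \ del = {ontable(a)}
  ∪ add   = {clear(g), holding(d), ontable(a)}

== RESULT ==
["clear(g)", "holding(d)", "ontable(a)"]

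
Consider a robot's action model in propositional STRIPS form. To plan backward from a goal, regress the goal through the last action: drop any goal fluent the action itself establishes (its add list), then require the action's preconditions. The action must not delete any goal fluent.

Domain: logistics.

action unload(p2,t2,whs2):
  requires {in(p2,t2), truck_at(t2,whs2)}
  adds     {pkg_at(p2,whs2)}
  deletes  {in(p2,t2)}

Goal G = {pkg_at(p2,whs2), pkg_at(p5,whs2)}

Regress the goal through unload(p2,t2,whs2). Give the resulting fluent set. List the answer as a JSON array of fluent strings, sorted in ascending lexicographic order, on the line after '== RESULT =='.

Compute (G \ add) ∪ pre:
  G ∩ del = {}  (empty — regression defined)
  G \ add = {pkg_at(p2,whs2), pkg_at(p5,whs2)} \ {pkg_at(p2,whs2)} = {pkg_at(p5,whs2)}
  ∪ pre   = {pkg_at(p5,whs2)} ∪ {in(p2,t2), truck_at(t2,whs2)}
          = {in(p2,t2), pkg_at(p5,whs2), truck_at(t2,whs2)}

== RESULT ==
["in(p2,t2)", "pkg_at(p5,whs2)", "truck_at(t2,whs2)"]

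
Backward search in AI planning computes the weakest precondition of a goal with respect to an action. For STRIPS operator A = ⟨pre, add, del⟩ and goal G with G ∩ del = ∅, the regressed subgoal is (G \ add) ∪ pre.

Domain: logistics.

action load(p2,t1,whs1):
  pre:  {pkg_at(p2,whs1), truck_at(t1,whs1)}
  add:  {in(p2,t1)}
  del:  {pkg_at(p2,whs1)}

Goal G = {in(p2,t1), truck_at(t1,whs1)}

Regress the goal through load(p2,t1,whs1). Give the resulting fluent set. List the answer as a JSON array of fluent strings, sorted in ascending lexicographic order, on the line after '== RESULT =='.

Regress:
  G ∩ del = {}  (empty — regression defined)
  G \ add = {in(p2,t1), truck_at(t1,whs1)} \ {in(p2,t1)} = {truck_at(t1,whs1)}
  ∪ pre   = {truck_at(t1,whs1)} ∪ {pkg_at(p2,whs1), truck_at(t1,whs1)}
          = {pkg_at(p2,whs1), truck_at(t1,whs1)}

== RESULT ==
["pkg_at(p2,whs1)", "truck_at(t1,whs1)"]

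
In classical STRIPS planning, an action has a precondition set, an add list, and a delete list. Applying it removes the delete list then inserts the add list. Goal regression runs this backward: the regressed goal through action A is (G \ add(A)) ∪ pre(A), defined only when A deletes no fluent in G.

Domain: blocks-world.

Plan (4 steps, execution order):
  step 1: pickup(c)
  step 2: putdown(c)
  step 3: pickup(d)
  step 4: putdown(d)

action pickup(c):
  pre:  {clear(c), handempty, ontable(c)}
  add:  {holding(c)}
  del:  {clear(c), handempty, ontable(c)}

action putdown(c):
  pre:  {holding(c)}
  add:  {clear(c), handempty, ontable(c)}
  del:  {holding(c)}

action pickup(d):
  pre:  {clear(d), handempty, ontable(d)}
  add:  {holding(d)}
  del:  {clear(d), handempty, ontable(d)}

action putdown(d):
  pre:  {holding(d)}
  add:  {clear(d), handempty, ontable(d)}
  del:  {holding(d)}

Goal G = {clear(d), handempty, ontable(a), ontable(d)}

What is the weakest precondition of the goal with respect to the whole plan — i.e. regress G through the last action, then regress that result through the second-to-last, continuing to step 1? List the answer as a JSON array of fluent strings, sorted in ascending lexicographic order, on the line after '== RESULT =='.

Regress step by step:
  through step 4 (putdown(d)): drop {clear(d), handempty, ontable(d)}, keep {ontable(a)}, require {holding(d)}
    → {holding(d), ontable(a)}
  through step 3 (pickup(d)): drop {holding(d)}, keep {ontable(a)}, require {clear(d), handempty, ontable(d)}
    → {clear(d), handempty, ontable(a), ontable(d)}
  through step 2 (putdown(c)): drop {handempty}, keep {clear(d), ontable(a), ontable(d)}, require {holding(c)}
    → {clear(d), holding(c), ontable(a), ontable(d)}
  through step 1 (pickup(c)): drop {holding(c)}, keep {clear(d), ontable(a), ontable(d)}, require {clear(c), handempty, ontable(c)}
    → {clear(c), clear(d), handempty, ontable(a), ontable(c), ontable(d)}

== RESULT ==
["clear(c)", "clear(d)", "handempty", "ontable(a)", "ontable(c)", "ontable(d)"]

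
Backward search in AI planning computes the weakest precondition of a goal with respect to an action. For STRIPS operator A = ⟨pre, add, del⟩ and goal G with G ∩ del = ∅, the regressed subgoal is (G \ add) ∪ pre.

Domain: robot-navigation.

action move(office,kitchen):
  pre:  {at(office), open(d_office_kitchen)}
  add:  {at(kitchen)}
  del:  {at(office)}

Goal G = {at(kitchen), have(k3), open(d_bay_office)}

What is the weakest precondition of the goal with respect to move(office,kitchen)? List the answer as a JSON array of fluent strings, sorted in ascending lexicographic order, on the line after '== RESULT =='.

Compute (G \ add) ∪ pre:
  G ∩ del = {}  (empty — regression defined)
  G \ add = {at(kitchen), have(k3), open(d_bay_office)} \ {at(kitchen)} = {have(k3), open(d_bay_office)}
  ∪ pre   = {have(k3), open(d_bay_office)} ∪ {at(office), open(d_office_kitchen)}
          = {at(office), have(k3), open(d_bay_office), open(d_office_kitchen)}

== RESULT ==
["at(office)", "have(k3)", "open(d_bay_office)", "open(d_office_kitchen)"]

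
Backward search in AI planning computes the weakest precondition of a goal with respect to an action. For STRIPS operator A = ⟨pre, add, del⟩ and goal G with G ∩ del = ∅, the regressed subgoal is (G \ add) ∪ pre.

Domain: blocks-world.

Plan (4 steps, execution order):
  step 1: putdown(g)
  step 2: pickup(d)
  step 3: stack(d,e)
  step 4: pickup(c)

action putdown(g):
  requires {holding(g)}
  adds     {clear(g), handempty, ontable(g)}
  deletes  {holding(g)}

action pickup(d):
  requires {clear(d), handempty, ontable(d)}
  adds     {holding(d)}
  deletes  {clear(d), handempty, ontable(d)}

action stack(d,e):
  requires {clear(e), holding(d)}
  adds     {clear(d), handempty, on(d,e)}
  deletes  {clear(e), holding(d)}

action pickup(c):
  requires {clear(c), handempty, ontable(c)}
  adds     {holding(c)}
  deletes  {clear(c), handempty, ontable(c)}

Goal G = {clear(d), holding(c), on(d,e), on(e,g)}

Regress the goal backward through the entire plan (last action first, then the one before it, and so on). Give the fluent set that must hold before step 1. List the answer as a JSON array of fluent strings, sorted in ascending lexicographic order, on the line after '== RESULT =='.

Work backward from the goal:
  through step 4 (pickup(c)): drop {holding(c)}, keep {clear(d), on(d,e), on(e,g)}, require {clear(c), handempty, ontable(c)}
    → {clear(c), clear(d), handempty, on(d,e), on(e,g), ontable(c)}
  through step 3 (stack(d,e)): drop {clear(d), handempty, on(d,e)}, keep {clear(c), on(e,g), ontable(c)}, require {clear(e), holding(d)}
    → {clear(c), clear(e), holding(d), on(e,g), ontable(c)}
  through step 2 (pickup(d)): drop {holding(d)}, keep {clear(c), clear(e), on(e,g), ontable(c)}, require {clear(d), handempty, ontable(d)}
    → {clear(c), clear(d), clear(e), handempty, on(e,g), ontable(c), ontable(d)}
  through step 1 (putdown(g)): drop {handempty}, keep {clear(c), clear(d), clear(e), on(e,g), ontable(c), ontable(d)}, require {holding(g)}
    → {clear(c), clear(d), clear(e), holding(g), on(e,g), ontable(c), ontable(d)}

== RESULT ==
["clear(c)", "clear(d)", "clear(e)", "holding(g)", "on(e,g)", "ontable(c)", "ontable(d)"]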